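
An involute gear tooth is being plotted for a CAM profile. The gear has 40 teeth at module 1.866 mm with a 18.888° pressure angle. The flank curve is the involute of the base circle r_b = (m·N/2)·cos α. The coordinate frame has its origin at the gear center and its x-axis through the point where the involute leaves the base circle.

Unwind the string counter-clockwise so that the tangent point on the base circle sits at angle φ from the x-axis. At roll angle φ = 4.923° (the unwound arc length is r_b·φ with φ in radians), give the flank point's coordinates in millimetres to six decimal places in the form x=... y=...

pitch radius r_p = m·N/2 = 1.866·40/2 = 37.320000
base radius r_b = r_p·cos α = 37.320000·cos 18.888° = 35.310437
roll angle φ = 4.923° = 0.08592256 rad
x = r_b·(cos φ + φ·sin φ) = 35.310437·(0.99631093 + 0.08592256·0.08581687) = 35.440539
y = r_b·(sin φ − φ·cos φ) = 35.310437·(0.08581687 − 0.08592256·0.99631093) = 0.007461

x=35.440539 y=0.007461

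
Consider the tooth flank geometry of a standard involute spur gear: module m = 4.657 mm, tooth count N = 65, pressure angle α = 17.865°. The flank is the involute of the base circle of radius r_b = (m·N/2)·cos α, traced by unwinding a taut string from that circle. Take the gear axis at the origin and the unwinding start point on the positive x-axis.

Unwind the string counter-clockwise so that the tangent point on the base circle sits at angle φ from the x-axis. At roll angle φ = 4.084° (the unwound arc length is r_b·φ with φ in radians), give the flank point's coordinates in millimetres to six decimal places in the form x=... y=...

x=144.420069 y=0.017381

pitch radius r_p = m·N/2 = 4.657·65/2 = 151.352500
base radius r_b = r_p·cos α = 151.352500·cos 17.865° = 144.054582
roll angle φ = 4.084° = 0.07127925 rad
x = r_b·(cos φ + φ·sin φ) = 144.054582·(0.99746071 + 0.07127925·0.07121890) = 144.420069
y = r_b·(sin φ − φ·cos φ) = 144.054582·(0.07121890 − 0.07127925·0.99746071) = 0.017381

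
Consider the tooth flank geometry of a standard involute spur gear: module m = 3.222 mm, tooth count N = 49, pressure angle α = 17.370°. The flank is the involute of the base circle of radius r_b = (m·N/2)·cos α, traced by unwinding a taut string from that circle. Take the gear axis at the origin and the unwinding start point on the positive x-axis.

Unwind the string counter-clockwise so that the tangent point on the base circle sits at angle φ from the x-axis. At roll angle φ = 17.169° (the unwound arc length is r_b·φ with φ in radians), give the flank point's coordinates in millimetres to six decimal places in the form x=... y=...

x=78.646054 y=0.669671

pitch radius r_p = m·N/2 = 3.222·49/2 = 78.939000
base radius r_b = r_p·cos α = 78.939000·cos 17.370° = 75.339127
roll angle φ = 17.169° = 0.29965558 rad
x = r_b·(cos φ + φ·sin φ) = 75.339127·(0.95543822 + 0.29965558·0.29519115) = 78.646054
y = r_b·(sin φ − φ·cos φ) = 75.339127·(0.29519115 − 0.29965558·0.95543822) = 0.669671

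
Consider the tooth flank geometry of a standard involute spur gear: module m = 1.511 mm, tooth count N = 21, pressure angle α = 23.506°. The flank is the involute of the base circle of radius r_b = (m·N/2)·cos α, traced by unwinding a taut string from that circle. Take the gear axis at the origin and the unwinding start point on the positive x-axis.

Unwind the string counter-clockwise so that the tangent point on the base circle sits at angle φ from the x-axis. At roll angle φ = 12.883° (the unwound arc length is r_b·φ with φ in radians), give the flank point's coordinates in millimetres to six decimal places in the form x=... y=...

pitch radius r_p = m·N/2 = 1.511·21/2 = 15.865500
base radius r_b = r_p·cos α = 15.865500·cos 23.506° = 14.548954
roll angle φ = 12.883° = 0.22485077 rad
x = r_b·(cos φ + φ·sin φ) = 14.548954·(0.97482739 + 0.22485077·0.22296089) = 14.912101
y = r_b·(sin φ − φ·cos φ) = 14.548954·(0.22296089 − 0.22485077·0.97482739) = 0.054852

x=14.912101 y=0.054852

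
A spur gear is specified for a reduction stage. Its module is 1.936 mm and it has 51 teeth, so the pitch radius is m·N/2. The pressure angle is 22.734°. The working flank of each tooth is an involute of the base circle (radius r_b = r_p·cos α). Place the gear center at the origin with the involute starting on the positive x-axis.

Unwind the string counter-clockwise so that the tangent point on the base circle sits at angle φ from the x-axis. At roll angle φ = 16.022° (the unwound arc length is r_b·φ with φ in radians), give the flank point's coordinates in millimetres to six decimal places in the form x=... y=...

x=47.278142 y=0.329293

pitch radius r_p = m·N/2 = 1.936·51/2 = 49.368000
base radius r_b = r_p·cos α = 49.368000·cos 22.734° = 45.532547
roll angle φ = 16.022° = 0.27963665 rad
x = r_b·(cos φ + φ·sin φ) = 45.532547·(0.96115579 + 0.27963665·0.27600643) = 47.278142
y = r_b·(sin φ − φ·cos φ) = 45.532547·(0.27600643 − 0.27963665·0.96115579) = 0.329293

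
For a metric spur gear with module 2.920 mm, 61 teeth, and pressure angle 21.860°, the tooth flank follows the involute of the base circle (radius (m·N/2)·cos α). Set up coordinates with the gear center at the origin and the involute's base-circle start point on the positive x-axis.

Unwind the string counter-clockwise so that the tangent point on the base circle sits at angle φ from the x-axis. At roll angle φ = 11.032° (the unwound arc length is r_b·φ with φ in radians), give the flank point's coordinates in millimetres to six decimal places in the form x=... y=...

x=84.174273 y=0.195947

pitch radius r_p = m·N/2 = 2.920·61/2 = 89.060000
base radius r_b = r_p·cos α = 89.060000·cos 21.860° = 82.656267
roll angle φ = 11.032° = 0.19254472 rad
x = r_b·(cos φ + φ·sin φ) = 82.656267·(0.98152046 + 0.19254472·0.19135721) = 84.174273
y = r_b·(sin φ − φ·cos φ) = 82.656267·(0.19135721 − 0.19254472·0.98152046) = 0.195947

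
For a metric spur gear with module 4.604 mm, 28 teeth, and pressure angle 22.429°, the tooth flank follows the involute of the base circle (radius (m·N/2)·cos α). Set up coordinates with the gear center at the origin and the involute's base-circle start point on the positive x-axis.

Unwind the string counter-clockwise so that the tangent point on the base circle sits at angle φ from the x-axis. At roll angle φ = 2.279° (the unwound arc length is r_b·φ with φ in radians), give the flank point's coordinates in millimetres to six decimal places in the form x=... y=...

x=59.627213 y=0.001250

pitch radius r_p = m·N/2 = 4.604·28/2 = 64.456000
base radius r_b = r_p·cos α = 64.456000·cos 22.429° = 59.580099
roll angle φ = 2.279° = 0.03977605 rad
x = r_b·(cos φ + φ·sin φ) = 59.580099·(0.99920904 + 0.03977605·0.03976557) = 59.627213
y = r_b·(sin φ − φ·cos φ) = 59.580099·(0.03976557 − 0.03977605·0.99920904) = 0.001250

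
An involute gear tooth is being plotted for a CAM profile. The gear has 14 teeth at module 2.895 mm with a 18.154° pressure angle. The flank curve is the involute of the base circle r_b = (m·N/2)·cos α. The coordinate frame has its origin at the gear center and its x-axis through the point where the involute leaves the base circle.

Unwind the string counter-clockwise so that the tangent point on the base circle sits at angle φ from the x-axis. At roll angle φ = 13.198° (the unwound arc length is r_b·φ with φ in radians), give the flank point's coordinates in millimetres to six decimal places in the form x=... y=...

x=19.760375 y=0.078037

pitch radius r_p = m·N/2 = 2.895·14/2 = 20.265000
base radius r_b = r_p·cos α = 20.265000·cos 18.154° = 19.256259
roll angle φ = 13.198° = 0.23034855 rad
x = r_b·(cos φ + φ·sin φ) = 19.256259·(0.97358687 + 0.23034855·0.22831689) = 19.760375
y = r_b·(sin φ − φ·cos φ) = 19.256259·(0.22831689 − 0.23034855·0.97358687) = 0.078037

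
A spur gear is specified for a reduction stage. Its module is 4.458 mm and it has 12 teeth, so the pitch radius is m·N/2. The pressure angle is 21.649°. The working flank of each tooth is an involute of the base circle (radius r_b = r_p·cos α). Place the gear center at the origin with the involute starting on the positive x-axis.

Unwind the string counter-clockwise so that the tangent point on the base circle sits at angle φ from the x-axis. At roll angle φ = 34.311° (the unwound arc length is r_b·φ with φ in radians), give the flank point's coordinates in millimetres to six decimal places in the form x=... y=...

x=28.927210 y=1.716638

pitch radius r_p = m·N/2 = 4.458·12/2 = 26.748000
base radius r_b = r_p·cos α = 26.748000·cos 21.649° = 24.861231
roll angle φ = 34.311° = 0.59883992 rad
x = r_b·(cos φ + φ·sin φ) = 24.861231·(0.82599009 + 0.59883992·0.56368464) = 28.927210
y = r_b·(sin φ − φ·cos φ) = 24.861231·(0.56368464 − 0.59883992·0.82599009) = 1.716638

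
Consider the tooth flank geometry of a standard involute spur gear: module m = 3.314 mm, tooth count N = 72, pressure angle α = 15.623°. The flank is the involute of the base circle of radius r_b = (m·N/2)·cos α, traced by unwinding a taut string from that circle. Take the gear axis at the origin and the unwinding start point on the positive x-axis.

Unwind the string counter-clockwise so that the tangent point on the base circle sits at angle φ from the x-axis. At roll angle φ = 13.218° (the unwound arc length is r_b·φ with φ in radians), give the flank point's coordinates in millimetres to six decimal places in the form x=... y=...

x=117.913167 y=0.467736

pitch radius r_p = m·N/2 = 3.314·72/2 = 119.304000
base radius r_b = r_p·cos α = 119.304000·cos 15.623° = 114.896259
roll angle φ = 13.218° = 0.23069762 rad
x = r_b·(cos φ + φ·sin φ) = 114.896259·(0.97350712 + 0.23069762·0.22865672) = 117.913167
y = r_b·(sin φ − φ·cos φ) = 114.896259·(0.22865672 − 0.23069762·0.97350712) = 0.467736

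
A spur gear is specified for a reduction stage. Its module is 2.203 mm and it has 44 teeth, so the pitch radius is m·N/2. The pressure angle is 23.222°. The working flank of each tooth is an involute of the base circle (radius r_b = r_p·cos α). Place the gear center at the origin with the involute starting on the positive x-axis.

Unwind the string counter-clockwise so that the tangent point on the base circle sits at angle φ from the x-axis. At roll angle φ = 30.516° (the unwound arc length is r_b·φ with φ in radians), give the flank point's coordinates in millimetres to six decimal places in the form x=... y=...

x=50.415699 y=2.180062

pitch radius r_p = m·N/2 = 2.203·44/2 = 48.466000
base radius r_b = r_p·cos α = 48.466000·cos 23.222° = 44.539479
roll angle φ = 30.516° = 0.53260467 rad
x = r_b·(cos φ + φ·sin φ) = 44.539479·(0.86148740 + 0.53260467·0.50777896) = 50.415699
y = r_b·(sin φ − φ·cos φ) = 44.539479·(0.50777896 − 0.53260467·0.86148740) = 2.180062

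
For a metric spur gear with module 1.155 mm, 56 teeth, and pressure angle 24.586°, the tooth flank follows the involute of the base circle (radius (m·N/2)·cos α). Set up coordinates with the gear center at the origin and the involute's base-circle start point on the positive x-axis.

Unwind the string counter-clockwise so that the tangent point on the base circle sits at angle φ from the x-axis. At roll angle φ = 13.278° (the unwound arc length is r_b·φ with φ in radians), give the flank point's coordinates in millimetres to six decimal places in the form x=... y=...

x=30.187101 y=0.121350

pitch radius r_p = m·N/2 = 1.155·56/2 = 32.340000
base radius r_b = r_p·cos α = 32.340000·cos 24.586° = 29.407984
roll angle φ = 13.278° = 0.23174482 rad
x = r_b·(cos φ + φ·sin φ) = 29.407984·(0.97326713 + 0.23174482·0.22967605) = 30.187101
y = r_b·(sin φ − φ·cos φ) = 29.407984·(0.22967605 − 0.23174482·0.97326713) = 0.121350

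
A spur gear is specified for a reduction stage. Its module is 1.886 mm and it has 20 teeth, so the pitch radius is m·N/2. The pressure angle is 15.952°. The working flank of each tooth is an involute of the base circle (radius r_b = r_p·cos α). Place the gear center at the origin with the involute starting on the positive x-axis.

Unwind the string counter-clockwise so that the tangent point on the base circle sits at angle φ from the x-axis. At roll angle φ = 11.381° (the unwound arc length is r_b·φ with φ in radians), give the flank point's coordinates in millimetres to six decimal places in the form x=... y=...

pitch radius r_p = m·N/2 = 1.886·20/2 = 18.860000
base radius r_b = r_p·cos α = 18.860000·cos 15.952° = 18.133744
roll angle φ = 11.381° = 0.19863592 rad
x = r_b·(cos φ + φ·sin φ) = 18.133744·(0.98033667 + 0.19863592·0.19733226) = 18.487968
y = r_b·(sin φ − φ·cos φ) = 18.133744·(0.19733226 − 0.19863592·0.98033667) = 0.047187

x=18.487968 y=0.047187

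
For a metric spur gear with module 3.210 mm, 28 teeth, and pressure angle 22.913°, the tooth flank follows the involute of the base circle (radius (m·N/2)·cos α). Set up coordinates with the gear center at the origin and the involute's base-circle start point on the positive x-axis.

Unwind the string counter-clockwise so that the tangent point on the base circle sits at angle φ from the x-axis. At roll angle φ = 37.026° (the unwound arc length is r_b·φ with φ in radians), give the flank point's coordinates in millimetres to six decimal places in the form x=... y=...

pitch radius r_p = m·N/2 = 3.210·28/2 = 44.940000
base radius r_b = r_p·cos α = 44.940000·cos 22.913° = 41.394103
roll angle φ = 37.026° = 0.64622561 rad
x = r_b·(cos φ + φ·sin φ) = 41.394103·(0.79836233 + 0.64622561·0.60217737) = 49.155695
y = r_b·(sin φ − φ·cos φ) = 41.394103·(0.60217737 − 0.64622561·0.79836233) = 3.570456

x=49.155695 y=3.570456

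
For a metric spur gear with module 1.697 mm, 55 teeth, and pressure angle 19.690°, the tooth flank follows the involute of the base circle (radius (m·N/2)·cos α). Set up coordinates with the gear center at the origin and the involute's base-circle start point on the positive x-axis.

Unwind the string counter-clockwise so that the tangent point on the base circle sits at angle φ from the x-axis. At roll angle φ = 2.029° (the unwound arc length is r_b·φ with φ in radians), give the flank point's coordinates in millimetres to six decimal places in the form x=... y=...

x=43.966364 y=0.000650

pitch radius r_p = m·N/2 = 1.697·55/2 = 46.667500
base radius r_b = r_p·cos α = 46.667500·cos 19.690° = 43.938822
roll angle φ = 2.029° = 0.03541273 rad
x = r_b·(cos φ + φ·sin φ) = 43.938822·(0.99937303 + 0.03541273·0.03540533) = 43.966364
y = r_b·(sin φ − φ·cos φ) = 43.938822·(0.03540533 − 0.03541273·0.99937303) = 0.000650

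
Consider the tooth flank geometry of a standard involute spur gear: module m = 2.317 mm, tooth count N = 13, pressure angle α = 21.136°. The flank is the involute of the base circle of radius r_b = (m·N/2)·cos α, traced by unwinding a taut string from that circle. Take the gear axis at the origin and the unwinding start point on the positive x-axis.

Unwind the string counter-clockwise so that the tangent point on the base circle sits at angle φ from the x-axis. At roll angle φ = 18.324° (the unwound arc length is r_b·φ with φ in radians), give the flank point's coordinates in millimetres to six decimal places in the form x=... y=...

x=14.747461 y=0.151606

pitch radius r_p = m·N/2 = 2.317·13/2 = 15.060500
base radius r_b = r_p·cos α = 15.060500·cos 21.136° = 14.047337
roll angle φ = 18.324° = 0.31981413 rad
x = r_b·(cos φ + φ·sin φ) = 14.047337·(0.94929387 + 0.31981413·0.31439012) = 14.747461
y = r_b·(sin φ − φ·cos φ) = 14.047337·(0.31439012 − 0.31981413·0.94929387) = 0.151606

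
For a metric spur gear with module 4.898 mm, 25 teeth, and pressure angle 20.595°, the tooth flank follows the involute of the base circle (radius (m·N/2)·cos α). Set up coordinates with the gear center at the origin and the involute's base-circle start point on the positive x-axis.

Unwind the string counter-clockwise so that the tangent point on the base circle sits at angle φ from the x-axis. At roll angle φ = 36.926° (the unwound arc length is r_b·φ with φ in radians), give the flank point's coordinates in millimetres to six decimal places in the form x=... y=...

x=68.006850 y=4.904640

pitch radius r_p = m·N/2 = 4.898·25/2 = 61.225000
base radius r_b = r_p·cos α = 61.225000·cos 20.595° = 57.312125
roll angle φ = 36.926° = 0.64448028 rad
x = r_b·(cos φ + φ·sin φ) = 57.312125·(0.79941211 + 0.64448028·0.60078305) = 68.006850
y = r_b·(sin φ − φ·cos φ) = 57.312125·(0.60078305 − 0.64448028·0.79941211) = 4.904640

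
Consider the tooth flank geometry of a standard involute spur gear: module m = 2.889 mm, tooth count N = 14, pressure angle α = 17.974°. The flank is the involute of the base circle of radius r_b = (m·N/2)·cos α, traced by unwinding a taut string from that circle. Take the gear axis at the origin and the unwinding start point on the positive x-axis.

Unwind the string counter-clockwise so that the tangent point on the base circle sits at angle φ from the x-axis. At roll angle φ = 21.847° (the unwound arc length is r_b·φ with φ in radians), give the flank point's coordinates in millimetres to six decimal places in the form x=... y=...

pitch radius r_p = m·N/2 = 2.889·14/2 = 20.223000
base radius r_b = r_p·cos α = 20.223000·cos 17.974° = 19.236050
roll angle φ = 21.847° = 0.38130208 rad
x = r_b·(cos φ + φ·sin φ) = 19.236050·(0.92818088 + 0.38130208·0.37212935) = 20.584008
y = r_b·(sin φ − φ·cos φ) = 19.236050·(0.37212935 − 0.38130208·0.92818088) = 0.350328

x=20.584008 y=0.350328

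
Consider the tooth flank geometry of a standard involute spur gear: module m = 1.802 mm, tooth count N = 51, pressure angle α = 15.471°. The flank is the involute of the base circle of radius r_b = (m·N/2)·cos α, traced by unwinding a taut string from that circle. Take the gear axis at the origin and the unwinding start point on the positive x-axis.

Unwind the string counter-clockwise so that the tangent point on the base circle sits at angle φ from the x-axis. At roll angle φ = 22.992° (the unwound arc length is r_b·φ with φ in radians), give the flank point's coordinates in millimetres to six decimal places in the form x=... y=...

x=47.709424 y=0.938637

pitch radius r_p = m·N/2 = 1.802·51/2 = 45.951000
base radius r_b = r_p·cos α = 45.951000·cos 15.471° = 44.285993
roll angle φ = 22.992° = 0.40128610 rad
x = r_b·(cos φ + φ·sin φ) = 44.285993·(0.92055940 + 0.40128610·0.39060260) = 47.709424
y = r_b·(sin φ − φ·cos φ) = 44.285993·(0.39060260 − 0.40128610·0.92055940) = 0.938637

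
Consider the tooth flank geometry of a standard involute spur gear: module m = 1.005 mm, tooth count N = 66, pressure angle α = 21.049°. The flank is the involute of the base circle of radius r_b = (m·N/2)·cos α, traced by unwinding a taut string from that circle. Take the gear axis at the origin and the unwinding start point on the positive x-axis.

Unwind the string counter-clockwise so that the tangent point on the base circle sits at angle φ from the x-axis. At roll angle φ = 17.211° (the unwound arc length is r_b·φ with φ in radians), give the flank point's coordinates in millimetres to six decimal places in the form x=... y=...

x=32.317127 y=0.277137

pitch radius r_p = m·N/2 = 1.005·66/2 = 33.165000
base radius r_b = r_p·cos α = 33.165000·cos 21.049° = 30.952019
roll angle φ = 17.211° = 0.30038862 rad
x = r_b·(cos φ + φ·sin φ) = 30.952019·(0.95522157 + 0.30038862·0.29589144) = 32.317127
y = r_b·(sin φ − φ·cos φ) = 30.952019·(0.29589144 − 0.30038862·0.95522157) = 0.277137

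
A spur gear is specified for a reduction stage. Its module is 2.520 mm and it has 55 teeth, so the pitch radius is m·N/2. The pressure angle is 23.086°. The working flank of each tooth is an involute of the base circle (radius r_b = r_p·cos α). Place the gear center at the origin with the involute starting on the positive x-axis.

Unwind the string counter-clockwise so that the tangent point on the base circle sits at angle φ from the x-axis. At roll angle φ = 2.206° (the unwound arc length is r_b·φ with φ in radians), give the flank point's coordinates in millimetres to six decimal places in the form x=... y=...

pitch radius r_p = m·N/2 = 2.520·55/2 = 69.300000
base radius r_b = r_p·cos α = 69.300000·cos 23.086° = 63.750271
roll angle φ = 2.206° = 0.03850196 rad
x = r_b·(cos φ + φ·sin φ) = 63.750271·(0.99925889 + 0.03850196·0.03849245) = 63.797506
y = r_b·(sin φ − φ·cos φ) = 63.750271·(0.03849245 − 0.03850196·0.99925889) = 0.001213

x=63.797506 y=0.001213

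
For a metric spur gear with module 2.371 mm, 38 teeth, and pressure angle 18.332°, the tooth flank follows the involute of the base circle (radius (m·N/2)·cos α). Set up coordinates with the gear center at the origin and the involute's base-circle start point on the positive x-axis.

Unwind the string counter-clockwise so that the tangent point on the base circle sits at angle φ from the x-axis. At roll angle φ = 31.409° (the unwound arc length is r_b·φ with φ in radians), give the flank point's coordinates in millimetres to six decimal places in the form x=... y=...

x=48.713412 y=2.278407

pitch radius r_p = m·N/2 = 2.371·38/2 = 45.049000
base radius r_b = r_p·cos α = 45.049000·cos 18.332° = 42.762762
roll angle φ = 31.409° = 0.54819046 rad
x = r_b·(cos φ + φ·sin φ) = 42.762762·(0.85346895 + 0.54819046·0.52114370) = 48.713412
y = r_b·(sin φ − φ·cos φ) = 42.762762·(0.52114370 − 0.54819046·0.85346895) = 2.278407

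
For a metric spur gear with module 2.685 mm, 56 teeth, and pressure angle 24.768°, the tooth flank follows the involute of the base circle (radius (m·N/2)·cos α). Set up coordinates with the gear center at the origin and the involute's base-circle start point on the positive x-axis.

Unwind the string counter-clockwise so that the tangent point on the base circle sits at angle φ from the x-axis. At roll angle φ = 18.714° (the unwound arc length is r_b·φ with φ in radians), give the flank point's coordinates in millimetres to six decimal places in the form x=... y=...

pitch radius r_p = m·N/2 = 2.685·56/2 = 75.180000
base radius r_b = r_p·cos α = 75.180000·cos 24.768° = 68.264312
roll angle φ = 18.714° = 0.32662092 rad
x = r_b·(cos φ + φ·sin φ) = 68.264312·(0.94713191 + 0.32662092·0.32084443) = 71.809033
y = r_b·(sin φ − φ·cos φ) = 68.264312·(0.32084443 − 0.32662092·0.94713191) = 0.784448

x=71.809033 y=0.784448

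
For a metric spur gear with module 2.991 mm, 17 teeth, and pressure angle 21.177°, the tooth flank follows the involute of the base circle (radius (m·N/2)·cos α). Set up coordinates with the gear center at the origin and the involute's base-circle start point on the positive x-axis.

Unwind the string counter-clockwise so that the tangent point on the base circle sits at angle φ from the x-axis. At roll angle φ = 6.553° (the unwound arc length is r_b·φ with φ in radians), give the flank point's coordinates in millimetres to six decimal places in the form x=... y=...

pitch radius r_p = m·N/2 = 2.991·17/2 = 25.423500
base radius r_b = r_p·cos α = 25.423500·cos 21.177° = 23.706623
roll angle φ = 6.553° = 0.11437143 rad
x = r_b·(cos φ + φ·sin φ) = 23.706623·(0.99346671 + 0.11437143·0.11412224) = 23.861167
y = r_b·(sin φ − φ·cos φ) = 23.706623·(0.11412224 − 0.11437143·0.99346671) = 0.011807

x=23.861167 y=0.011807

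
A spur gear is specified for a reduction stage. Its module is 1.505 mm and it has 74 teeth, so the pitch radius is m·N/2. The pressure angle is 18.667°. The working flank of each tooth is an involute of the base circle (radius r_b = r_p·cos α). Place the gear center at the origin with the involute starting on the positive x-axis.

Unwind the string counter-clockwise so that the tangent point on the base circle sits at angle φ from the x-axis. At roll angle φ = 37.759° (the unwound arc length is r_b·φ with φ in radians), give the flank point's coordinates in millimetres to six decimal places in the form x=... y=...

pitch radius r_p = m·N/2 = 1.505·74/2 = 55.685000
base radius r_b = r_p·cos α = 55.685000·cos 18.667° = 52.755678
roll angle φ = 37.759° = 0.65901887 rad
x = r_b·(cos φ + φ·sin φ) = 52.755678·(0.79059340 + 0.65901887·0.61234147) = 62.997559
y = r_b·(sin φ − φ·cos φ) = 52.755678·(0.61234147 − 0.65901887·0.79059340) = 4.817939

x=62.997559 y=4.817939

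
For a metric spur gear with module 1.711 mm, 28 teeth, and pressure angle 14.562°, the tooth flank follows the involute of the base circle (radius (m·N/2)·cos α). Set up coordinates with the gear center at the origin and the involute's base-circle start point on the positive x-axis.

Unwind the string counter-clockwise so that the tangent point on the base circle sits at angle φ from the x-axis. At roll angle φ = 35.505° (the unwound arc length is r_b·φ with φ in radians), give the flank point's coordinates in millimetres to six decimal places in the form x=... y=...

pitch radius r_p = m·N/2 = 1.711·28/2 = 23.954000
base radius r_b = r_p·cos α = 23.954000·cos 14.562° = 23.184505
roll angle φ = 35.505° = 0.61967915 rad
x = r_b·(cos φ + φ·sin φ) = 23.184505·(0.81406484 + 0.61967915·0.58077400) = 27.217644
y = r_b·(sin φ − φ·cos φ) = 23.184505·(0.58077400 − 0.61967915·0.81406484) = 1.769325

x=27.217644 y=1.769325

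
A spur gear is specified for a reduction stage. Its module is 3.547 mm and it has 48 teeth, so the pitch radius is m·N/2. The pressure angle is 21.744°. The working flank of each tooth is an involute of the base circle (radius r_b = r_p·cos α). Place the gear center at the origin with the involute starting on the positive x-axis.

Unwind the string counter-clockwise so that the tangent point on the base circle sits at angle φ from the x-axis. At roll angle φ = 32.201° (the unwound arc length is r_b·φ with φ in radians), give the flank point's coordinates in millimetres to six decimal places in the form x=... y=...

pitch radius r_p = m·N/2 = 3.547·48/2 = 85.128000
base radius r_b = r_p·cos α = 85.128000·cos 21.744° = 79.071003
roll angle φ = 32.201° = 0.56201347 rad
x = r_b·(cos φ + φ·sin φ) = 79.071003·(0.84618387 + 0.56201347·0.53289104) = 90.589735
y = r_b·(sin φ − φ·cos φ) = 79.071003·(0.53289104 − 0.56201347·0.84618387) = 4.532691

x=90.589735 y=4.532691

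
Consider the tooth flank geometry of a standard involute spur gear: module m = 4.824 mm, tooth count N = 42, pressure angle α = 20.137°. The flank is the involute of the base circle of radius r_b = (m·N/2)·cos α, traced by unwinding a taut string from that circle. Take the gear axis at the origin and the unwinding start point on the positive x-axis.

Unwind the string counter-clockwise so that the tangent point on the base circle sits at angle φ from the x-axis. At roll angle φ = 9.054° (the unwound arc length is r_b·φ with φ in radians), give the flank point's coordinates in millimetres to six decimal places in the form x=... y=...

pitch radius r_p = m·N/2 = 4.824·42/2 = 101.304000
base radius r_b = r_p·cos α = 101.304000·cos 20.137° = 95.111502
roll angle φ = 9.054° = 0.15802211 rad
x = r_b·(cos φ + φ·sin φ) = 95.111502·(0.98754047 + 0.15802211·0.15736527) = 96.291613
y = r_b·(sin φ − φ·cos φ) = 95.111502·(0.15736527 − 0.15802211·0.98754047) = 0.124790

x=96.291613 y=0.124790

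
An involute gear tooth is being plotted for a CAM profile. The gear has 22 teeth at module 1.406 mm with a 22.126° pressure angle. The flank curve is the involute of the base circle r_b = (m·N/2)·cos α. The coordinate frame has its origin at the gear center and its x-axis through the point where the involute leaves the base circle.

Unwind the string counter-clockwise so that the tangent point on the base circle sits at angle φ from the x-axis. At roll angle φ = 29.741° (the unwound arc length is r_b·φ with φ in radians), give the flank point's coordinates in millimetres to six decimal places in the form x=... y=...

pitch radius r_p = m·N/2 = 1.406·22/2 = 15.466000
base radius r_b = r_p·cos α = 15.466000·cos 22.126° = 14.327050
roll angle φ = 29.741° = 0.51907837 rad
x = r_b·(cos φ + φ·sin φ) = 14.327050·(0.86827675 + 0.51907837·0.49608012) = 16.129124
y = r_b·(sin φ − φ·cos φ) = 14.327050·(0.49608012 − 0.51907837·0.86827675) = 0.650111

x=16.129124 y=0.650111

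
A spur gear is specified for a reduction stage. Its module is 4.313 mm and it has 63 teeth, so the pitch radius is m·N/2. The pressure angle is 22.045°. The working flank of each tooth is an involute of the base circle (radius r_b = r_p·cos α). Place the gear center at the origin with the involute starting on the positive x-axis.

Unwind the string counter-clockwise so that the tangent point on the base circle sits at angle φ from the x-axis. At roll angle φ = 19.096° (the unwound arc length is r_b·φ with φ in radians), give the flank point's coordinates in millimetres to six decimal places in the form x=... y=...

pitch radius r_p = m·N/2 = 4.313·63/2 = 135.859500
base radius r_b = r_p·cos α = 135.859500·cos 22.045° = 125.926724
roll angle φ = 19.096° = 0.33328807 rad
x = r_b·(cos φ + φ·sin φ) = 125.926724·(0.94497175 + 0.33328807·0.32715193) = 132.727723
y = r_b·(sin φ − φ·cos φ) = 125.926724·(0.32715193 − 0.33328807·0.94497175) = 1.536824

x=132.727723 y=1.536824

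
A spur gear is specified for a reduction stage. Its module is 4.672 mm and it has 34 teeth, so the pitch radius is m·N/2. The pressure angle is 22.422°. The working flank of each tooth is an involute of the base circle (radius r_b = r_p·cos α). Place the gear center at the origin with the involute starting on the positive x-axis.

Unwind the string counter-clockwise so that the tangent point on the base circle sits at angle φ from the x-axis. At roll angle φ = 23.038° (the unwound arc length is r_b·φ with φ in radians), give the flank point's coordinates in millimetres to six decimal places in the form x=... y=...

x=79.116844 y=1.565377

pitch radius r_p = m·N/2 = 4.672·34/2 = 79.424000
base radius r_b = r_p·cos α = 79.424000·cos 22.422° = 73.419517
roll angle φ = 23.038° = 0.40208895 rad
x = r_b·(cos φ + φ·sin φ) = 73.419517·(0.92024551 + 0.40208895·0.39134154) = 79.116844
y = r_b·(sin φ − φ·cos φ) = 73.419517·(0.39134154 − 0.40208895·0.92024551) = 1.565377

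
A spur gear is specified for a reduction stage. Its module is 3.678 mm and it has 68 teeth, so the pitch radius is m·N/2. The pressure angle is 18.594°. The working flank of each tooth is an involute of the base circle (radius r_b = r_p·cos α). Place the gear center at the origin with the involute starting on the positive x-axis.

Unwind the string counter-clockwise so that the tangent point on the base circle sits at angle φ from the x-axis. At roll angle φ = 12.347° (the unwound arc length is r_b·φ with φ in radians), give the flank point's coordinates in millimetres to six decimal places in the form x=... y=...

pitch radius r_p = m·N/2 = 3.678·68/2 = 125.052000
base radius r_b = r_p·cos α = 125.052000·cos 18.594° = 118.524511
roll angle φ = 12.347° = 0.21549580 rad
x = r_b·(cos φ + φ·sin φ) = 118.524511·(0.97687050 + 0.21549580·0.21383179) = 121.244690
y = r_b·(sin φ − φ·cos φ) = 118.524511·(0.21383179 − 0.21549580·0.97687050) = 0.393537

x=121.244690 y=0.393537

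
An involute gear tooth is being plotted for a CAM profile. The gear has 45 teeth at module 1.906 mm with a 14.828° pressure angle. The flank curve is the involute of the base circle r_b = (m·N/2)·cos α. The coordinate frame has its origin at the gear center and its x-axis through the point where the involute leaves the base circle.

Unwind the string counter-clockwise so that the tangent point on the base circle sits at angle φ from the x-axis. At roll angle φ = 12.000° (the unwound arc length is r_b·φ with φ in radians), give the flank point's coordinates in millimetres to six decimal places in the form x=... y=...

pitch radius r_p = m·N/2 = 1.906·45/2 = 42.885000
base radius r_b = r_p·cos α = 42.885000·cos 14.828° = 41.456863
roll angle φ = 12.000° = 0.20943951 rad
x = r_b·(cos φ + φ·sin φ) = 41.456863·(0.97814760 + 0.20943951·0.20791169) = 42.356167
y = r_b·(sin φ − φ·cos φ) = 41.456863·(0.20791169 − 0.20943951·0.97814760) = 0.126399

x=42.356167 y=0.126399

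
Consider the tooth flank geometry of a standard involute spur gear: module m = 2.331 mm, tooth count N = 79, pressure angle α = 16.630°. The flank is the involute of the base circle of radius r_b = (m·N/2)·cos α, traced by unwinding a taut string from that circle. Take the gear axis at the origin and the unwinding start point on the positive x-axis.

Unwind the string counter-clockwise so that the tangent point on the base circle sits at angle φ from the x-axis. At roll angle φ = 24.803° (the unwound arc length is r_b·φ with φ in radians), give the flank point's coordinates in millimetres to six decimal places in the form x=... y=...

x=96.106424 y=2.341242

pitch radius r_p = m·N/2 = 2.331·79/2 = 92.074500
base radius r_b = r_p·cos α = 92.074500·cos 16.630° = 88.223287
roll angle φ = 24.803° = 0.43289401 rad
x = r_b·(cos φ + φ·sin φ) = 88.223287·(0.90775551 + 0.43289401·0.41949961) = 96.106424
y = r_b·(sin φ − φ·cos φ) = 88.223287·(0.41949961 − 0.43289401·0.90775551) = 2.341242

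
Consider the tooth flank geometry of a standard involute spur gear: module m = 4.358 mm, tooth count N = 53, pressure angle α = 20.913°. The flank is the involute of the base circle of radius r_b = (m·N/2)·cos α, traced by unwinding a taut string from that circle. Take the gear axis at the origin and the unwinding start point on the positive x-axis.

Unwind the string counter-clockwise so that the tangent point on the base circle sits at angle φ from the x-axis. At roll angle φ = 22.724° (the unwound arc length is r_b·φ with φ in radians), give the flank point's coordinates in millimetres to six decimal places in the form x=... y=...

pitch radius r_p = m·N/2 = 4.358·53/2 = 115.487000
base radius r_b = r_p·cos α = 115.487000·cos 20.913° = 107.879122
roll angle φ = 22.724° = 0.39660862 rad
x = r_b·(cos φ + φ·sin φ) = 107.879122·(0.92237636 + 0.39660862·0.38629244) = 116.032979
y = r_b·(sin φ − φ·cos φ) = 107.879122·(0.38629244 − 0.39660862·0.92237636) = 2.208288

x=116.032979 y=2.208288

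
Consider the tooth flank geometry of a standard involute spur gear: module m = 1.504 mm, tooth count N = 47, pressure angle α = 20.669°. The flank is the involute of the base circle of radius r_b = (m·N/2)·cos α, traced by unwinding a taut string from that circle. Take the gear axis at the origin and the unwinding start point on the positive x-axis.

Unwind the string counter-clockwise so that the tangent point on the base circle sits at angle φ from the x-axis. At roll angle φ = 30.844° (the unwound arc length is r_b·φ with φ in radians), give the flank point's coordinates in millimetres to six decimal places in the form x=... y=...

pitch radius r_p = m·N/2 = 1.504·47/2 = 35.344000
base radius r_b = r_p·cos α = 35.344000·cos 20.669° = 33.069088
roll angle φ = 30.844° = 0.53832935 rad
x = r_b·(cos φ + φ·sin φ) = 33.069088·(0.85856642 + 0.53832935·0.51270235) = 37.519167
y = r_b·(sin φ − φ·cos φ) = 33.069088·(0.51270235 − 0.53832935·0.85856642) = 1.670347

x=37.519167 y=1.670347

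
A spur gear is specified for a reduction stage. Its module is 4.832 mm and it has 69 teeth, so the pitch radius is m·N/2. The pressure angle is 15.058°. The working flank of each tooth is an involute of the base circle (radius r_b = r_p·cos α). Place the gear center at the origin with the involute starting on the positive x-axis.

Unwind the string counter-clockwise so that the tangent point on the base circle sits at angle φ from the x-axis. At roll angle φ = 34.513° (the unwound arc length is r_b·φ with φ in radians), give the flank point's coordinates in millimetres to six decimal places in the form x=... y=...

x=187.588934 y=11.308111

pitch radius r_p = m·N/2 = 4.832·69/2 = 166.704000
base radius r_b = r_p·cos α = 166.704000·cos 15.058° = 160.979940
roll angle φ = 34.513° = 0.60236548 rad
x = r_b·(cos φ + φ·sin φ) = 160.979940·(0.82399765 + 0.60236548·0.56659321) = 187.588934
y = r_b·(sin φ − φ·cos φ) = 160.979940·(0.56659321 − 0.60236548·0.82399765) = 11.308111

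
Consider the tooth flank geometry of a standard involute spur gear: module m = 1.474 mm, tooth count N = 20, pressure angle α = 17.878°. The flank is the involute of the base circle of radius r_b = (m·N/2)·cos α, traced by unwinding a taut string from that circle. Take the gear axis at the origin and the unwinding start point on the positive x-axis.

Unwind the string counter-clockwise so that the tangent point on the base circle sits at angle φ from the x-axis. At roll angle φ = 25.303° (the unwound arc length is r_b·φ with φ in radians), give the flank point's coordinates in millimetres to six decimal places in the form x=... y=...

pitch radius r_p = m·N/2 = 1.474·20/2 = 14.740000
base radius r_b = r_p·cos α = 14.740000·cos 17.878° = 14.028240
roll angle φ = 25.303° = 0.44162066 rad
x = r_b·(cos φ + φ·sin φ) = 14.028240·(0.90406017 + 0.44162066·0.42740520) = 15.330217
y = r_b·(sin φ − φ·cos φ) = 14.028240·(0.42740520 − 0.44162066·0.90406017) = 0.394945

x=15.330217 y=0.394945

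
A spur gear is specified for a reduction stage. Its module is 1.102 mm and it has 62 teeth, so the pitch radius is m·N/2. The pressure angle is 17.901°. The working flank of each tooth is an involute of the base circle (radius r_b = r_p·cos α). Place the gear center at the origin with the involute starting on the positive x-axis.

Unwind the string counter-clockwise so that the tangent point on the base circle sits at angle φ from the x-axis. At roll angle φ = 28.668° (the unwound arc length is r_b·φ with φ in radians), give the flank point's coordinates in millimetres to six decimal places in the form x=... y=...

pitch radius r_p = m·N/2 = 1.102·62/2 = 34.162000
base radius r_b = r_p·cos α = 34.162000·cos 17.901° = 32.508185
roll angle φ = 28.668° = 0.50035099 rad
x = r_b·(cos φ + φ·sin φ) = 32.508185·(0.87741423 + 0.50035099·0.47973353) = 36.326251
y = r_b·(sin φ − φ·cos φ) = 32.508185·(0.47973353 − 0.50035099·0.87741423) = 1.323683

x=36.326251 y=1.323683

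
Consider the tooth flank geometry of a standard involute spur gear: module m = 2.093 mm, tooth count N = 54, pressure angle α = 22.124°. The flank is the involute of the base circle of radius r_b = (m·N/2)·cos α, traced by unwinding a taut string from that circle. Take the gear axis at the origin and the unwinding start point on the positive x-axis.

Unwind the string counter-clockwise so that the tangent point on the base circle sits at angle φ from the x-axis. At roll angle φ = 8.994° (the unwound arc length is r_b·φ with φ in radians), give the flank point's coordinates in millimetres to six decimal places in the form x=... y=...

x=52.991165 y=0.067331

pitch radius r_p = m·N/2 = 2.093·54/2 = 56.511000
base radius r_b = r_p·cos α = 56.511000·cos 22.124° = 52.350149
roll angle φ = 8.994° = 0.15697491 rad
x = r_b·(cos φ + φ·sin φ) = 52.350149·(0.98770472 + 0.15697491·0.15633103) = 52.991165
y = r_b·(sin φ − φ·cos φ) = 52.350149·(0.15633103 − 0.15697491·0.98770472) = 0.067331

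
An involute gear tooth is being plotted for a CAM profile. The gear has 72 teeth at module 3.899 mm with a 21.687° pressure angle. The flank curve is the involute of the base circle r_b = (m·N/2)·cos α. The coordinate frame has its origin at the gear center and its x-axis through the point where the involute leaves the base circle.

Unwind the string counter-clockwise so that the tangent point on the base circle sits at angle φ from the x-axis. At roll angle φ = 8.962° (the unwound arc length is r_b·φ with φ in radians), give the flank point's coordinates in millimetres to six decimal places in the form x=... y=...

x=132.014329 y=0.165972

pitch radius r_p = m·N/2 = 3.899·72/2 = 140.364000
base radius r_b = r_p·cos α = 140.364000·cos 21.687° = 130.428536
roll angle φ = 8.962° = 0.15641641 rad
x = r_b·(cos φ + φ·sin φ) = 130.428536·(0.98779187 + 0.15641641·0.15577937) = 132.014329
y = r_b·(sin φ − φ·cos φ) = 130.428536·(0.15577937 − 0.15641641·0.98779187) = 0.165972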